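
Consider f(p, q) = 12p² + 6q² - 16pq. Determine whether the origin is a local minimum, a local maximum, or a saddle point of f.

The Hessian at the origin is H = [[24, -16], [-16, 12]].
det H = 24·12 − (-16)² = 32 > 0 and H[1,1] = 24 > 0, so H is positive definite.
Therefore the origin is a local minimum.

local minimum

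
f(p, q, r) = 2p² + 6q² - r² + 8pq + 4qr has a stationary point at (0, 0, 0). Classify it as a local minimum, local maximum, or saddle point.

saddle point

The Hessian at the origin is H = [[4, 8, 0], [8, 12, 4], [0, 4, -2]].
Symmetric row and column elimination reduces H to a congruent diagonal form with pivots 4, -4, 2.
So there are 2 positive, 1 negative pivots.
H is indefinite, so the origin is a saddle point.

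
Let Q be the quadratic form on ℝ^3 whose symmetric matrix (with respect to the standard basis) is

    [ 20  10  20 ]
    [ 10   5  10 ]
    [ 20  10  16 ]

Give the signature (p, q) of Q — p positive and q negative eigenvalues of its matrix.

(1, 1)

Symmetric row and column elimination reduces A to a congruent diagonal form with pivots 20, 0, -4.
Counting signs: 1 positive, 1 negative, 1 zero.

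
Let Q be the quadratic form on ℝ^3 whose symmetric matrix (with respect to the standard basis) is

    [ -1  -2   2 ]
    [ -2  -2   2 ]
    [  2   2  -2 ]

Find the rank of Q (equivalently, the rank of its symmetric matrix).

Congruent diagonalization of A (simultaneous row and column reduction) yields pivots -1, 2, 0.
Counting signs: 1 positive, 1 negative, 1 zero.
The rank is the number of nonzero pivots: 2.

2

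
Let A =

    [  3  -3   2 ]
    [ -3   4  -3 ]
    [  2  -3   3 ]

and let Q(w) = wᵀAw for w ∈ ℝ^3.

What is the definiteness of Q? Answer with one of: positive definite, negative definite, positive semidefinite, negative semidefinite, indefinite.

Leading principal minors: Δ_1 = 3, Δ_2 = 3, Δ_3 = 2.
All leading principal minors are positive, so by Sylvester's criterion Q is positive definite.

positive definite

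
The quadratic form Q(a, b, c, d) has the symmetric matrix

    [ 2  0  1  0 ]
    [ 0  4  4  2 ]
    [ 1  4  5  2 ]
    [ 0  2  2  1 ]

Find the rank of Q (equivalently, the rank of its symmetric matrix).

Row-reducing A symmetrically gives the diagonal entries 2, 4, 1/2, 0.
Counting signs: 3 positive, 1 zero.
The rank is the number of nonzero pivots: 3.

3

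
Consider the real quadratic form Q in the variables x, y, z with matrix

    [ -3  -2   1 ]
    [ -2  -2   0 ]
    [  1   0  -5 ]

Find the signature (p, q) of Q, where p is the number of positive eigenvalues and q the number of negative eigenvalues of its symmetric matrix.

An LDLᵀ factorisation of A has diagonal entries -3, -2/3, -4.
That gives 3 negative pivots.

(0, 3)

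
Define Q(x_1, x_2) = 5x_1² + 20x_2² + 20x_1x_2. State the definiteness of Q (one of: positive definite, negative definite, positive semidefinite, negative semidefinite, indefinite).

The symmetric matrix of Q is [[5, 10], [10, 20]].
For the 2×2 matrix [[5, 10], [10, 20]]: det = 5·20 − (10)² = 0, trace = 25.
det = 0 so one eigenvalue is zero; the form is semidefinite with the sign of the trace.

positive semidefinite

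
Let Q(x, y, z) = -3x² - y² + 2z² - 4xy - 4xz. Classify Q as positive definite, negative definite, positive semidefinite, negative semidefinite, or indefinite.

The associated matrix is A = [[-3, -2, -2], [-2, -1, 0], [-2, 0, 2]].
Applying the same elementary operations to the rows and columns of A produces a congruent diagonal matrix with entries -3, 1/3, -2.
So there are 1 positive, 2 negative pivots.
Hence Q is indefinite.

indefinite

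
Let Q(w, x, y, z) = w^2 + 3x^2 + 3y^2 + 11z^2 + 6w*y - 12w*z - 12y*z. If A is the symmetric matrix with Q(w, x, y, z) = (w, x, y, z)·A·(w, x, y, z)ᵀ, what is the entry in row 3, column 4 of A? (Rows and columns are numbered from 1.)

-6

The coefficient of y·z in Q is -12. For a symmetric A this equals A[3,4] + A[4,3] = 2·A[3,4].
So A[3,4] = -12/2 = -6.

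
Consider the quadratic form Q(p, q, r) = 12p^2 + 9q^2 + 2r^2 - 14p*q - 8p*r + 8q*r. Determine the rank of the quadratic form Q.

3

Write A = [[12, -7, -4], [-7, 9, 4], [-4, 4, 2]].
Symmetric row and column elimination reduces A to a congruent diagonal form with pivots 12, 59/12, 6/59.
That gives 3 positive pivots.
The rank is the number of nonzero pivots: 3.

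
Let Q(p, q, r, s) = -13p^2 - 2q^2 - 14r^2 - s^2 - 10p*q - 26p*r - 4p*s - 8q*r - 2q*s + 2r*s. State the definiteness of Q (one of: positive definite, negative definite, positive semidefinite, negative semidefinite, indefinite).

The associated matrix is A = [[-13, -5, -13, -2], [-5, -2, -4, -1], [-13, -4, -14, 1], [-2, -1, 1, -1]].
Row-reducing A symmetrically gives the diagonal entries -13, -1/13, 12, 0.
So there are 1 positive, 2 negative, 1 zero pivots.
Hence Q is indefinite.

indefinite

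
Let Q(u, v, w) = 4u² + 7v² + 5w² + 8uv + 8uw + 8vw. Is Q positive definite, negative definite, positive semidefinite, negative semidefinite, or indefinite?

Write A = [[4, 4, 4], [4, 7, 4], [4, 4, 5]].
Congruent diagonalization of A (simultaneous row and column reduction) yields pivots 4, 3, 1.
Counting signs: 3 positive.
Hence Q is positive definite.

positive definite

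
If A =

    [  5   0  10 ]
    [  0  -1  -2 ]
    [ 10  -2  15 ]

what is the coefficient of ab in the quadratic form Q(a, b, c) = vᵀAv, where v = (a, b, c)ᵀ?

The coefficient of ab is A[1,2] + A[2,1] = 2·0 = 0.

0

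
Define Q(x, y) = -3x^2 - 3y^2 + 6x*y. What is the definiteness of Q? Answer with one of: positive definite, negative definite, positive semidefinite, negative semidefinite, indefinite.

The symmetric matrix is A = [[-3, 3], [3, -3]].
Row-reducing A symmetrically gives the diagonal entries -3, 0.
So there are 1 negative, 1 zero pivots.
Hence Q is negative semidefinite.

negative semidefinite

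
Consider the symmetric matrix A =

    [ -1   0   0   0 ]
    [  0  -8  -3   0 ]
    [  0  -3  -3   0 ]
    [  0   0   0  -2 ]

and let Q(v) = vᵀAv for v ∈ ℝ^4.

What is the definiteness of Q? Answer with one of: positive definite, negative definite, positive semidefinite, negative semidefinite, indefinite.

Leading principal minors: Δ_1 = -1, Δ_2 = 8, Δ_3 = -15, Δ_4 = 30.
The signs alternate starting with Δ_1 < 0, so by Sylvester's criterion Q is negative definite.

negative definite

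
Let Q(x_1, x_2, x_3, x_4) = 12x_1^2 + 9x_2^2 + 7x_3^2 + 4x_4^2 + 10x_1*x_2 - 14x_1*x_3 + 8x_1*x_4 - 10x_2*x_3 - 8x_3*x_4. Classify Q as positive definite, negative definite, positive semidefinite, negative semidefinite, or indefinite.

positive definite

The associated matrix is A = [[12, 5, -7, 4], [5, 9, -5, 0], [-7, -5, 7, -4], [4, 0, -4, 4]].
Applying the same elementary operations to the rows and columns of A produces a congruent diagonal matrix with entries 12, 83/12, 190/83, 4/19.
So there are 4 positive pivots.
Hence Q is positive definite.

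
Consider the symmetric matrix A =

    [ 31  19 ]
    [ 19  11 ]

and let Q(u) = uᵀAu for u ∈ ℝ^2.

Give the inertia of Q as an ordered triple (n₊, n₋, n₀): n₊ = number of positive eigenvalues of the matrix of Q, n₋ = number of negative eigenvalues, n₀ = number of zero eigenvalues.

Row-reducing A symmetrically gives the diagonal entries 31, -20/31.
That gives 1 positive, 1 negative pivots.

(1, 1, 0)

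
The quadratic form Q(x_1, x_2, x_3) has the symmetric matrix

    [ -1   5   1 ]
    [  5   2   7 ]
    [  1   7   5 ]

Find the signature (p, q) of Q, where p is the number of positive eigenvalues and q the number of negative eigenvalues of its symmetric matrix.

An LDLᵀ factorisation of A has diagonal entries -1, 27, 2/3.
So there are 2 positive, 1 negative pivots.

(2, 1)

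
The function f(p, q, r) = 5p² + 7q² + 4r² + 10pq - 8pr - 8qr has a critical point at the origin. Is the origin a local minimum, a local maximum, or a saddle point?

The Hessian at the origin is H = [[10, 10, -8], [10, 14, -8], [-8, -8, 8]].
Symmetric row and column elimination reduces H to a congruent diagonal form with pivots 10, 4, 8/5.
So there are 3 positive pivots.
H is positive definite, so the origin is a strict local minimum.

local minimum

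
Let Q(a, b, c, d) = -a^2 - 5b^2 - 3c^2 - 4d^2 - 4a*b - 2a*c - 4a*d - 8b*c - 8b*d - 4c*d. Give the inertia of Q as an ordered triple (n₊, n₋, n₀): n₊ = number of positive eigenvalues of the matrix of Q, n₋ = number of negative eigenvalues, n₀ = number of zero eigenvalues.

(1, 2, 1)

The associated matrix is A = [[-1, -2, -1, -2], [-2, -5, -4, -4], [-1, -4, -3, -2], [-2, -4, -2, -4]].
Applying the same elementary operations to the rows and columns of A produces a congruent diagonal matrix with entries -1, -1, 2, 0.
That gives 1 positive, 2 negative, 1 zero pivots.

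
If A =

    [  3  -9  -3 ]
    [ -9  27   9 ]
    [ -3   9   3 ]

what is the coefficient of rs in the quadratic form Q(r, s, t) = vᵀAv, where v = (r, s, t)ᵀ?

-18

The coefficient of rs is A[1,2] + A[2,1] = 2·(-9) = -18.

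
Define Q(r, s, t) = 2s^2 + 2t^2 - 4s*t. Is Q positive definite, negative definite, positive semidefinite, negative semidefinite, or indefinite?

positive semidefinite

The symmetric matrix is A = [[0, 0, 0], [0, 2, -2], [0, -2, 2]].
Row-reducing A symmetrically gives the diagonal entries 0, 2, 0.
So there are 1 positive, 2 zero pivots.
Hence Q is positive semidefinite.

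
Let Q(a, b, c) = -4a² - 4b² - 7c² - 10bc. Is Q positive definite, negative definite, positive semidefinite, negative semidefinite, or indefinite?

The symmetric matrix of Q is A = [[-4, 0, 0], [0, -4, -5], [0, -5, -7]].
Leading principal minors: Δ_1 = -4, Δ_2 = 16, Δ_3 = -12.
The signs alternate starting with Δ_1 < 0, so by Sylvester's criterion Q is negative definite.

negative definite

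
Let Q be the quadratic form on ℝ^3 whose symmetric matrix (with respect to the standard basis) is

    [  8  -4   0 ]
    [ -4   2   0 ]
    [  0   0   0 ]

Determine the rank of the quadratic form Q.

Row-reducing A symmetrically gives the diagonal entries 8, 0, 0.
So there are 1 positive, 2 zero pivots.
The rank is the number of nonzero pivots: 1.

1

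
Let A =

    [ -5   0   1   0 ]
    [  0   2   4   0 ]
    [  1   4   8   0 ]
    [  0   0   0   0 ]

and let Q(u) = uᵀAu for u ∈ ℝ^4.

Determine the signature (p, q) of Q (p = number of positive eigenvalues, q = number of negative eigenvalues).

(2, 1)

Congruent diagonalization of A (simultaneous row and column reduction) yields pivots -5, 2, 1/5, 0.
That gives 2 positive, 1 negative, 1 zero pivots.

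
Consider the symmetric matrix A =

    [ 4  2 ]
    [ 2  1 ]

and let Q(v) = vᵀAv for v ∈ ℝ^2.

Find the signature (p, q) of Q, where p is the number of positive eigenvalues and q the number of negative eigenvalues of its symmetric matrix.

(1, 0)

Applying the same elementary operations to the rows and columns of A produces a congruent diagonal matrix with entries 4, 0.
Counting signs: 1 positive, 1 zero.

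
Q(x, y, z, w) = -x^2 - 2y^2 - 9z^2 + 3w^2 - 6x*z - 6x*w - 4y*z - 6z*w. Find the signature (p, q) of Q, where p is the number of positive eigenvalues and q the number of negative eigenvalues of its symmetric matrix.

Write A = [[-1, 0, -3, -3], [0, -2, -2, 0], [-3, -2, -9, -3], [-3, 0, -3, 3]].
Symmetric row and column elimination reduces A to a congruent diagonal form with pivots -1, -2, 2, -6.
Counting signs: 1 positive, 3 negative.

(1, 3)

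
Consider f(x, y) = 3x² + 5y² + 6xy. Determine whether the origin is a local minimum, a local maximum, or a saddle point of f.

The Hessian at the origin is H = [[6, 6], [6, 10]].
det H = 6·10 − (6)² = 24 > 0 and H[1,1] = 6 > 0, so H is positive definite.
Therefore the origin is a local minimum.

local minimum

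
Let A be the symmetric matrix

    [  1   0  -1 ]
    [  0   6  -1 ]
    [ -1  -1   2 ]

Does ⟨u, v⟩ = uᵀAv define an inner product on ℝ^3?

yes

Leading principal minors: Δ_1 = 1, Δ_2 = 6, Δ_3 = 5.
All leading principal minors are positive, so by Sylvester's criterion Q is positive definite.
⟨·,·⟩ is an inner product exactly when A is positive definite.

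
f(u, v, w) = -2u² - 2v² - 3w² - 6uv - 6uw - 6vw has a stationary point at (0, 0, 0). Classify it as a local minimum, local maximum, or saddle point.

saddle point

The Hessian at the origin is H = [[-4, -6, -6], [-6, -4, -6], [-6, -6, -6]].
Symmetric row and column elimination reduces H to a congruent diagonal form with pivots -4, 5, 6/5.
So there are 2 positive, 1 negative pivots.
H is indefinite, so the origin is a saddle point.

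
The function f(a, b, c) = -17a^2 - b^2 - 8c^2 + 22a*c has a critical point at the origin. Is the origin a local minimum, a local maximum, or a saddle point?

The Hessian at the origin is H = [[-34, 0, 22], [0, -2, 0], [22, 0, -16]].
Row-reducing H symmetrically gives the diagonal entries -34, -2, -30/17.
So there are 3 negative pivots.
H is negative definite, so the origin is a strict local maximum.

local maximum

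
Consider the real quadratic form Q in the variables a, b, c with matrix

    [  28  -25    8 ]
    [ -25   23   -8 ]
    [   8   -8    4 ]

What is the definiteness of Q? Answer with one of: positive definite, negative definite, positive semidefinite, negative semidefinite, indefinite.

positive definite

Congruent diagonalization of A (simultaneous row and column reduction) yields pivots 28, 19/28, 12/19.
So there are 3 positive pivots.
Hence Q is positive definite.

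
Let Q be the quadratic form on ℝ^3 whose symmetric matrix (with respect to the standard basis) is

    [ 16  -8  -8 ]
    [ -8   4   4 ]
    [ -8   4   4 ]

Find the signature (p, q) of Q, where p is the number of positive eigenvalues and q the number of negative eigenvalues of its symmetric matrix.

(1, 0)

Symmetric row and column elimination reduces A to a congruent diagonal form with pivots 16, 0, 0.
That gives 1 positive, 2 zero pivots.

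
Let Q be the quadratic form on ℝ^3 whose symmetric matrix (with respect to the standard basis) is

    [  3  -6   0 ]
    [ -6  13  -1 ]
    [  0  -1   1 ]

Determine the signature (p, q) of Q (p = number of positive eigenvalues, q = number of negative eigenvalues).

(2, 0)

Symmetric row and column elimination reduces A to a congruent diagonal form with pivots 3, 1, 0.
Counting signs: 2 positive, 1 zero.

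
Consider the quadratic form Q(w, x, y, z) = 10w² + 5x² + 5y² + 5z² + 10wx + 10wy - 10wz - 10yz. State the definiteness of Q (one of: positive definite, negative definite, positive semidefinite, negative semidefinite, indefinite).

positive semidefinite

The associated matrix is A = [[10, 5, 5, -5], [5, 5, 0, 0], [5, 0, 5, -5], [-5, 0, -5, 5]].
Applying the same elementary operations to the rows and columns of A produces a congruent diagonal matrix with entries 10, 5/2, 0, 0.
Counting signs: 2 positive, 2 zero.
Hence Q is positive semidefinite.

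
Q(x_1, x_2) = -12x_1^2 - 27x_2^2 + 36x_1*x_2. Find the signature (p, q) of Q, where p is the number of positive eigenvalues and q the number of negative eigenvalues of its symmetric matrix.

(0, 1)

The associated matrix is A = [[-12, 18], [18, -27]].
Row-reducing A symmetrically gives the diagonal entries -12, 0.
That gives 1 negative, 1 zero pivots.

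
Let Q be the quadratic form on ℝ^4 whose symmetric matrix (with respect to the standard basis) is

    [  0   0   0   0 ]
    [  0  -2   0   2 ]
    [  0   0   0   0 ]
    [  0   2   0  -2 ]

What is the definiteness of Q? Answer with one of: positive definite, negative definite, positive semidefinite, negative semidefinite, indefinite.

Row-reducing A symmetrically gives the diagonal entries 0, -2, 0, 0.
That gives 1 negative, 3 zero pivots.
Hence Q is negative semidefinite.

negative semidefinite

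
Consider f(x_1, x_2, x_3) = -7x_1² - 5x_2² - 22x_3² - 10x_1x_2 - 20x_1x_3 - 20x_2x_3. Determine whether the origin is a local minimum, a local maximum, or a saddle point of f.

The Hessian at the origin is H = [[-14, -10, -20], [-10, -10, -20], [-20, -20, -44]].
Applying the same elementary operations to the rows and columns of H produces a congruent diagonal matrix with entries -14, -20/7, -4.
Counting signs: 3 negative.
H is negative definite, so the origin is a strict local maximum.

local maximum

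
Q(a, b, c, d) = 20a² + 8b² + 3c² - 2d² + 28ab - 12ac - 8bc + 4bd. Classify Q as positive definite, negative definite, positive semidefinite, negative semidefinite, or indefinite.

indefinite

The symmetric matrix is A = [[20, 14, -6, 0], [14, 8, -4, 2], [-6, -4, 3, 0], [0, 2, 0, -2]].
Row-reducing A symmetrically gives the diagonal entries 20, -9/5, 11/9, 2/11.
So there are 3 positive, 1 negative pivots.
Hence Q is indefinite.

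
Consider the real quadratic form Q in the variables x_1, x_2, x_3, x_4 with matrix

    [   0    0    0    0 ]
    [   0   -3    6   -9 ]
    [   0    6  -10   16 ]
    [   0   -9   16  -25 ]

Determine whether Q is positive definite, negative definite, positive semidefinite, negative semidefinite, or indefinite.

Applying the same elementary operations to the rows and columns of A produces a congruent diagonal matrix with entries 0, -3, 2, 0.
So there are 1 positive, 1 negative, 2 zero pivots.
Hence Q is indefinite.

indefinite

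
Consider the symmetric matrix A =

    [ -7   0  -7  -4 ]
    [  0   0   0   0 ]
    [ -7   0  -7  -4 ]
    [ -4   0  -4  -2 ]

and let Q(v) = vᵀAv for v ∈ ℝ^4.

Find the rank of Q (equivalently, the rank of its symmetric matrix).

2

Congruent diagonalization of A (simultaneous row and column reduction) yields pivots -7, 0, 0, 2/7.
That gives 1 positive, 1 negative, 2 zero pivots.
The rank is the number of nonzero pivots: 2.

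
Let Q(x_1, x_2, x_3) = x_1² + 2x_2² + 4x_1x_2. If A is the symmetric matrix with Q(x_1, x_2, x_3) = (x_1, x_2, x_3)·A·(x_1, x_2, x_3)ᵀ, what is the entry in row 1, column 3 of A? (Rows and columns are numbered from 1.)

0

The coefficient of x_1·x_3 in Q is 0. For a symmetric A this equals A[1,3] + A[3,1] = 2·A[1,3].
So A[1,3] = 0/2 = 0.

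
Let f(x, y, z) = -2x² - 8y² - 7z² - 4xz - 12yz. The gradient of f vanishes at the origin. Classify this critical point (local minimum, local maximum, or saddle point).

local maximum

The Hessian at the origin is H = [[-4, 0, -4], [0, -16, -12], [-4, -12, -14]].
Applying the same elementary operations to the rows and columns of H produces a congruent diagonal matrix with entries -4, -16, -1.
Counting signs: 3 negative.
H is negative definite, so the origin is a strict local maximum.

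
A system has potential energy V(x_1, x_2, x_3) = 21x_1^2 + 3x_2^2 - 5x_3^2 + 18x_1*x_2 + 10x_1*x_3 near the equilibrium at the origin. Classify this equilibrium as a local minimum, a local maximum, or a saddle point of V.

The Hessian at the origin is H = [[42, 18, 10], [18, 6, 0], [10, 0, -10]].
An LDLᵀ factorisation of H has diagonal entries 42, -12/7, -5/3.
So there are 1 positive, 2 negative pivots.
H is indefinite, so the origin is a saddle point.

saddle point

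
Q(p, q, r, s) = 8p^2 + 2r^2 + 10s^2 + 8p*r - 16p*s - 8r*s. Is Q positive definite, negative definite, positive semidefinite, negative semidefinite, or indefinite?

positive semidefinite

The associated matrix is A = [[8, 0, 4, -8], [0, 0, 0, 0], [4, 0, 2, -4], [-8, 0, -4, 10]].
Congruent diagonalization of A (simultaneous row and column reduction) yields pivots 8, 0, 0, 2.
So there are 2 positive, 2 zero pivots.
Hence Q is positive semidefinite.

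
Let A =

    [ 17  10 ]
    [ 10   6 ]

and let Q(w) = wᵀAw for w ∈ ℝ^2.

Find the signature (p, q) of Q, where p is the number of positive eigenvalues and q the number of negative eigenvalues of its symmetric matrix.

(2, 0)

Symmetric row and column elimination reduces A to a congruent diagonal form with pivots 17, 2/17.
That gives 2 positive pivots.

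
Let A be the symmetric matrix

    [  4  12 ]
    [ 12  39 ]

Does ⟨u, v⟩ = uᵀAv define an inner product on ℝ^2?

yes

For the 2×2 matrix [[4, 12], [12, 39]]: det = 4·39 − (12)² = 12, trace = 43.
det > 0 so both eigenvalues share the sign of the trace; trace = 43 > 0 ⇒ both positive.
⟨·,·⟩ is an inner product exactly when A is positive definite.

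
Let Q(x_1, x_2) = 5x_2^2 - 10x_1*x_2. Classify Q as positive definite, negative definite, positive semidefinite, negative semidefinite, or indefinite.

The symmetric matrix of Q is [[0, -5], [-5, 5]].
For the 2×2 matrix [[0, -5], [-5, 5]]: det = 0·5 − (-5)² = -25, trace = 5.
det < 0 so the eigenvalues have opposite signs; the form is indefinite.

indefinite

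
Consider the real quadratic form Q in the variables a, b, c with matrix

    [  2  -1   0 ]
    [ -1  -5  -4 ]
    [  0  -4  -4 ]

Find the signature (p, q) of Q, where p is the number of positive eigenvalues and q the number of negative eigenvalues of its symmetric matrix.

(1, 2)

Symmetric row and column elimination reduces A to a congruent diagonal form with pivots 2, -11/2, -12/11.
That gives 1 positive, 2 negative pivots.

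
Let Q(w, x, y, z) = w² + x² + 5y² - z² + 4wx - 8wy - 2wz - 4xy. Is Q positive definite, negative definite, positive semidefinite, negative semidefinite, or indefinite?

indefinite

The associated matrix is A = [[1, 2, -4, -1], [2, 1, -2, 0], [-4, -2, 5, 0], [-1, 0, 0, -1]].
An LDLᵀ factorisation of A has diagonal entries 1, -3, 1, -2/3.
So there are 2 positive, 2 negative pivots.
Hence Q is indefinite.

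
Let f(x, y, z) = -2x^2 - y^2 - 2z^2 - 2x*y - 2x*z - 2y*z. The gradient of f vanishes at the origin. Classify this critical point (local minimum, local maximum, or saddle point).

The Hessian at the origin is H = [[-4, -2, -2], [-2, -2, -2], [-2, -2, -4]].
Symmetric row and column elimination reduces H to a congruent diagonal form with pivots -4, -1, -2.
Counting signs: 3 negative.
H is negative definite, so the origin is a strict local maximum.

local maximum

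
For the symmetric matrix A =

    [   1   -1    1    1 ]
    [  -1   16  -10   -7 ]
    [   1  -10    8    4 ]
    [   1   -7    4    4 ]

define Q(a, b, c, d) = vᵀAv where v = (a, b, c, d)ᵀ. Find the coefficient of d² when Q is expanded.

The coefficient of d² is the diagonal entry A[4,4] = 4.

4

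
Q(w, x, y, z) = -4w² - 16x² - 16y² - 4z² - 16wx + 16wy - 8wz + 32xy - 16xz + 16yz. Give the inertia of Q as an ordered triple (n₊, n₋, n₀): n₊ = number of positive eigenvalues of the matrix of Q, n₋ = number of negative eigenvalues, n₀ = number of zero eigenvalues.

The associated matrix is A = [[-4, -8, 8, -4], [-8, -16, 16, -8], [8, 16, -16, 8], [-4, -8, 8, -4]].
Applying the same elementary operations to the rows and columns of A produces a congruent diagonal matrix with entries -4, 0, 0, 0.
Counting signs: 1 negative, 3 zero.

(0, 1, 3)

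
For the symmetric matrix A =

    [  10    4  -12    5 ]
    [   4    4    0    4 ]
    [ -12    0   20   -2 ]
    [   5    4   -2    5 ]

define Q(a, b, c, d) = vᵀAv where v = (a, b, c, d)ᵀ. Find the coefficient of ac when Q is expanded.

-24

The coefficient of ac is A[1,3] + A[3,1] = 2·(-12) = -24.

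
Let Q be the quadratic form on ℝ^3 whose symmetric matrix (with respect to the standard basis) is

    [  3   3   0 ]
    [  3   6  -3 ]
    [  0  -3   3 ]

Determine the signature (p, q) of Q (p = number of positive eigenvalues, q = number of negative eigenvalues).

Row-reducing A symmetrically gives the diagonal entries 3, 3, 0.
That gives 2 positive, 1 zero pivots.

(2, 0)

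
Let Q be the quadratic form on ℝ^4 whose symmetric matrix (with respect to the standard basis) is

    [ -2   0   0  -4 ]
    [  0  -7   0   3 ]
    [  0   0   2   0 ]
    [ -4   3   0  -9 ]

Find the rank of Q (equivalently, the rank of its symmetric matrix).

4

Applying the same elementary operations to the rows and columns of A produces a congruent diagonal matrix with entries -2, -7, 2, 2/7.
So there are 2 positive, 2 negative pivots.
The rank is the number of nonzero pivots: 4.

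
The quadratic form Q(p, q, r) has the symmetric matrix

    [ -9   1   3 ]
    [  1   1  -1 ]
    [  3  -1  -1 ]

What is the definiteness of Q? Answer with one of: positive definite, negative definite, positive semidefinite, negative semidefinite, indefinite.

Congruent diagonalization of A (simultaneous row and column reduction) yields pivots -9, 10/9, -2/5.
Counting signs: 1 positive, 2 negative.
Hence Q is indefinite.

indefinite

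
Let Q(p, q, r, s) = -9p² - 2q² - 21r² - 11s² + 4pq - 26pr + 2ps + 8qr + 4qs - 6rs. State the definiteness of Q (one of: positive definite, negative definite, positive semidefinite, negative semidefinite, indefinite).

negative definite

The symmetric matrix is A = [[-9, 2, -13, 1], [2, -2, 4, 2], [-13, 4, -21, -3], [1, 2, -3, -11]].
Row-reducing A symmetrically gives the diagonal entries -9, -14/9, -10/7, -2.
Counting signs: 4 negative.
Hence Q is negative definite.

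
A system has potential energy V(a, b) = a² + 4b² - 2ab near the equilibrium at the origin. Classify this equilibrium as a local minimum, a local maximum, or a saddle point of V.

local minimum

The Hessian at the origin is H = [[2, -2], [-2, 8]].
det H = 2·8 − (-2)² = 12 > 0 and H[1,1] = 2 > 0, so H is positive definite.
Therefore the origin is a local minimum.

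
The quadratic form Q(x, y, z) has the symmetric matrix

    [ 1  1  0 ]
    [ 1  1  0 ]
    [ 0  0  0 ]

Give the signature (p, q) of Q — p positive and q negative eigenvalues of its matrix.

Applying the same elementary operations to the rows and columns of A produces a congruent diagonal matrix with entries 1, 0, 0.
So there are 1 positive, 2 zero pivots.

(1, 0)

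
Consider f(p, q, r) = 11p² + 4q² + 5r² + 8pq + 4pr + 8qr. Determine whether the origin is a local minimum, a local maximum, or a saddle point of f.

local minimum

The Hessian at the origin is H = [[22, 8, 4], [8, 8, 8], [4, 8, 10]].
An LDLᵀ factorisation of H has diagonal entries 22, 56/11, 6/7.
So there are 3 positive pivots.
H is positive definite, so the origin is a strict local minimum.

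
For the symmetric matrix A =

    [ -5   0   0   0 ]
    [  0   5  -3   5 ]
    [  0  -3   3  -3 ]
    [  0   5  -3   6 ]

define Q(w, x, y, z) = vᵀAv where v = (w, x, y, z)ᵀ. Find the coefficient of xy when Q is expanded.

-6

The coefficient of xy is A[2,3] + A[3,2] = 2·(-3) = -6.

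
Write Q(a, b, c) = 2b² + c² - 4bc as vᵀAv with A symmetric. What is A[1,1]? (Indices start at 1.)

0

The coefficient of a² in Q is 0, and that is exactly A[1,1].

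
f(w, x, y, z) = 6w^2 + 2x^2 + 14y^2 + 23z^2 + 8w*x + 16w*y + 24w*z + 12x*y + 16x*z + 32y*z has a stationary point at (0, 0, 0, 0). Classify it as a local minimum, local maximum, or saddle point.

saddle point

The Hessian at the origin is H = [[12, 8, 16, 24], [8, 4, 12, 16], [16, 12, 28, 32], [24, 16, 32, 46]].
Congruent diagonalization of H (simultaneous row and column reduction) yields pivots 12, -4/3, 8, -2.
So there are 2 positive, 2 negative pivots.
H is indefinite, so the origin is a saddle point.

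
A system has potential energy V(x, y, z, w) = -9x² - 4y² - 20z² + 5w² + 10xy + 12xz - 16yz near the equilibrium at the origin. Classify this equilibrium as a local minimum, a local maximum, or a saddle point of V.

The Hessian at the origin is H = [[-18, 10, 12, 0], [10, -8, -16, 0], [12, -16, -40, 0], [0, 0, 0, 10]].
An LDLᵀ factorisation of H has diagonal entries -18, -22/9, 40/11, 10.
That gives 2 positive, 2 negative pivots.
H is indefinite, so the origin is a saddle point.

saddle point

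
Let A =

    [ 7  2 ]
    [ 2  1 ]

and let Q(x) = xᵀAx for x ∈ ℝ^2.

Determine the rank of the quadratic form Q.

2

Row-reducing A symmetrically gives the diagonal entries 7, 3/7.
Counting signs: 2 positive.
The rank is the number of nonzero pivots: 2.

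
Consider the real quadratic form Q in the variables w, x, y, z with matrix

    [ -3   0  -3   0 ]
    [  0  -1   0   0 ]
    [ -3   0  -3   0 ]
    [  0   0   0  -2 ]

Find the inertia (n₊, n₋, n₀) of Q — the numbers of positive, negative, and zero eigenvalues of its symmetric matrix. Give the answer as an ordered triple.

Row-reducing A symmetrically gives the diagonal entries -3, -1, 0, -2.
So there are 3 negative, 1 zero pivots.

(0, 3, 1)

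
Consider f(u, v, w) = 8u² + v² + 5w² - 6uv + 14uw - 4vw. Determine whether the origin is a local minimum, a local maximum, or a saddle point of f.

saddle point

The Hessian at the origin is H = [[16, -6, 14], [-6, 2, -4], [14, -4, 10]].
An LDLᵀ factorisation of H has diagonal entries 16, -1/4, 4.
That gives 2 positive, 1 negative pivots.
H is indefinite, so the origin is a saddle point.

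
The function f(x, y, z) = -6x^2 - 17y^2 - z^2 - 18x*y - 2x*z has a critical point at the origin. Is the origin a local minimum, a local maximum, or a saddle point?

local maximum

The Hessian at the origin is H = [[-12, -18, -2], [-18, -34, 0], [-2, 0, -2]].
Congruent diagonalization of H (simultaneous row and column reduction) yields pivots -12, -7, -8/21.
That gives 3 negative pivots.
H is negative definite, so the origin is a strict local maximum.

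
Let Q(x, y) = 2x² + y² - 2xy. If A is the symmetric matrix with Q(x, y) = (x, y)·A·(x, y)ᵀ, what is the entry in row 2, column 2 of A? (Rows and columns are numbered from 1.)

The coefficient of y² in Q is 1, and that is exactly A[2,2].

1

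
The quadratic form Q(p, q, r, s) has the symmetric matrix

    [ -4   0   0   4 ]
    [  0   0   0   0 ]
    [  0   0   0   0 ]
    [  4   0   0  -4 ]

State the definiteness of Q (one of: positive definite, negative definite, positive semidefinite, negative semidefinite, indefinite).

negative semidefinite

Symmetric row and column elimination reduces A to a congruent diagonal form with pivots -4, 0, 0, 0.
That gives 1 negative, 3 zero pivots.
Hence Q is negative semidefinite.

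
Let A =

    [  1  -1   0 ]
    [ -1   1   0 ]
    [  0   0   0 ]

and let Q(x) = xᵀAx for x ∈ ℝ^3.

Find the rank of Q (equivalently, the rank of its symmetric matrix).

Congruent diagonalization of A (simultaneous row and column reduction) yields pivots 1, 0, 0.
That gives 1 positive, 2 zero pivots.
The rank is the number of nonzero pivots: 1.

1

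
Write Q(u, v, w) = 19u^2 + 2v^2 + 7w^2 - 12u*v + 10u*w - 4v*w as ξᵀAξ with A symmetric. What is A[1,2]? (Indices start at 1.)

The coefficient of u·v in Q is -12. For a symmetric A this equals A[1,2] + A[2,1] = 2·A[1,2].
So A[1,2] = -12/2 = -6.

-6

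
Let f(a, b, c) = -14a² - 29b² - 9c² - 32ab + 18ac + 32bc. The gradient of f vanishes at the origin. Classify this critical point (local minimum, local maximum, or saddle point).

The Hessian at the origin is H = [[-28, -32, 18], [-32, -58, 32], [18, 32, -18]].
Congruent diagonalization of H (simultaneous row and column reduction) yields pivots -28, -150/7, -1/3.
That gives 3 negative pivots.
H is negative definite, so the origin is a strict local maximum.

local maximum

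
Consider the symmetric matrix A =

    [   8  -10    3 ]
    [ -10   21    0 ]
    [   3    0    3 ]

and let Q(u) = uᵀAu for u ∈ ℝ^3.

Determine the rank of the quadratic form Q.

Applying the same elementary operations to the rows and columns of A produces a congruent diagonal matrix with entries 8, 17/2, 15/68.
That gives 3 positive pivots.
The rank is the number of nonzero pivots: 3.

3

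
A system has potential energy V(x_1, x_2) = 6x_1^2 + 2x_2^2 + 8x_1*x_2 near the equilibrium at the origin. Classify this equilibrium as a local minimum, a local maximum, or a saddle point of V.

The Hessian at the origin is H = [[12, 8], [8, 4]].
det H = 12·4 − (8)² = -16 < 0, so H is indefinite.
Therefore the origin is a saddle point.

saddle point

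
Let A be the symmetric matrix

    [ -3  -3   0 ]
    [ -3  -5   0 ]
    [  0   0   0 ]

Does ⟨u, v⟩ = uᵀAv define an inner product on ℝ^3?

no

Applying the same elementary operations to the rows and columns of A produces a congruent diagonal matrix with entries -3, -2, 0.
So there are 2 negative, 1 zero pivots.
Hence Q is negative semidefinite.
⟨·,·⟩ is an inner product exactly when A is positive definite.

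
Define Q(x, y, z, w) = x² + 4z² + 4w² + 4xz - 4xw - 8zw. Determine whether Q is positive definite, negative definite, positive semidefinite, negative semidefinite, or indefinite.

The associated matrix is A = [[1, 0, 2, -2], [0, 0, 0, 0], [2, 0, 4, -4], [-2, 0, -4, 4]].
Congruent diagonalization of A (simultaneous row and column reduction) yields pivots 1, 0, 0, 0.
Counting signs: 1 positive, 3 zero.
Hence Q is positive semidefinite.

positive semidefinite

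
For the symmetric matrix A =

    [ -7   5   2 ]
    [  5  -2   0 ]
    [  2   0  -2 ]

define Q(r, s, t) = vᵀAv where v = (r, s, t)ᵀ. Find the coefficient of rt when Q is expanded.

4

The coefficient of rt is A[1,3] + A[3,1] = 2·2 = 4.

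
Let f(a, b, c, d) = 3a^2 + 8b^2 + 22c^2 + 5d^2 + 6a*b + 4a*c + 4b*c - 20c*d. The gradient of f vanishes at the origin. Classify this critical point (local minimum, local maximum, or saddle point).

local minimum

The Hessian at the origin is H = [[6, 6, 4, 0], [6, 16, 4, 0], [4, 4, 44, -20], [0, 0, -20, 10]].
Symmetric row and column elimination reduces H to a congruent diagonal form with pivots 6, 10, 124/3, 10/31.
So there are 4 positive pivots.
H is positive definite, so the origin is a strict local minimum.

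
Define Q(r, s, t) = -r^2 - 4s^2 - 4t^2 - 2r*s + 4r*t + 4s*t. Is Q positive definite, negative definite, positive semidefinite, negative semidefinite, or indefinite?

negative semidefinite

The associated matrix is A = [[-1, -1, 2], [-1, -4, 2], [2, 2, -4]].
Congruent diagonalization of A (simultaneous row and column reduction) yields pivots -1, -3, 0.
That gives 2 negative, 1 zero pivots.
Hence Q is negative semidefinite.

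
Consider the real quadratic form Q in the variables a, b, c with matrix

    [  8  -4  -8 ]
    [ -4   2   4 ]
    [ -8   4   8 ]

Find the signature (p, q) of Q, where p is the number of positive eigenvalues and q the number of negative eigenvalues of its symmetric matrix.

Row-reducing A symmetrically gives the diagonal entries 8, 0, 0.
That gives 1 positive, 2 zero pivots.

(1, 0)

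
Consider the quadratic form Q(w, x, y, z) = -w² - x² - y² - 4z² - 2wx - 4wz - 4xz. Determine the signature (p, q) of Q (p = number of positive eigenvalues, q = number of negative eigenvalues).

(0, 2)

Write A = [[-1, -1, 0, -2], [-1, -1, 0, -2], [0, 0, -1, 0], [-2, -2, 0, -4]].
Congruent diagonalization of A (simultaneous row and column reduction) yields pivots -1, 0, -1, 0.
Counting signs: 2 negative, 2 zero.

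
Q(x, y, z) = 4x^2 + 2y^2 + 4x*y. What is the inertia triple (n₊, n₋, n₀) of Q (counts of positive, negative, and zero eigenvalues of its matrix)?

Write A = [[4, 2, 0], [2, 2, 0], [0, 0, 0]].
Congruent diagonalization of A (simultaneous row and column reduction) yields pivots 4, 1, 0.
So there are 2 positive, 1 zero pivots.

(2, 0, 1)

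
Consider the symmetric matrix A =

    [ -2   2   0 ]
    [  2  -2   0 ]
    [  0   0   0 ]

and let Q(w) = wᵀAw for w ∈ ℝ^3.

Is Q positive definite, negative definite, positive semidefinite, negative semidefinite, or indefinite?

negative semidefinite

Congruent diagonalization of A (simultaneous row and column reduction) yields pivots -2, 0, 0.
That gives 1 negative, 2 zero pivots.
Hence Q is negative semidefinite.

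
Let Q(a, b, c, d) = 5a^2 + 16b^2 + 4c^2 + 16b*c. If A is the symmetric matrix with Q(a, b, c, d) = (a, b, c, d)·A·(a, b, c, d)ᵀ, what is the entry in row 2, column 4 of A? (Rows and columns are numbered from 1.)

The coefficient of b·d in Q is 0. For a symmetric A this equals A[2,4] + A[4,2] = 2·A[2,4].
So A[2,4] = 0/2 = 0.

0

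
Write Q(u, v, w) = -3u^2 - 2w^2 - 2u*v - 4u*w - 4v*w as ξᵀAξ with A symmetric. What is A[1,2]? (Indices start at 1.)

-1

The coefficient of u·v in Q is -2. For a symmetric A this equals A[1,2] + A[2,1] = 2·A[1,2].
So A[1,2] = -2/2 = -1.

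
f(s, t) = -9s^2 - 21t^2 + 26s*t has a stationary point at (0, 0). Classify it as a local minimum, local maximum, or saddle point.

local maximum

The Hessian at the origin is H = [[-18, 26], [26, -42]].
det H = -18·-42 − (26)² = 80 > 0 and H[1,1] = -18 < 0, so H is negative definite.
Therefore the origin is a local maximum.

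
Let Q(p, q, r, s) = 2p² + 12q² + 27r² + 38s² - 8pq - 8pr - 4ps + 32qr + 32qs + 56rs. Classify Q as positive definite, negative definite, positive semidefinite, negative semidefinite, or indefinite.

The symmetric matrix is A = [[2, -4, -4, -2], [-4, 12, 16, 16], [-4, 16, 27, 28], [-2, 16, 28, 38]].
Congruent diagonalization of A (simultaneous row and column reduction) yields pivots 2, 4, 3, 0.
That gives 3 positive, 1 zero pivots.
Hence Q is positive semidefinite.

positive semidefinite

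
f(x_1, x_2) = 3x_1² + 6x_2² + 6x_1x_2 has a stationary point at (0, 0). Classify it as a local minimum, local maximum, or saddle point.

The Hessian at the origin is H = [[6, 6], [6, 12]].
det H = 6·12 − (6)² = 36 > 0 and H[1,1] = 6 > 0, so H is positive definite.
Therefore the origin is a local minimum.

local minimum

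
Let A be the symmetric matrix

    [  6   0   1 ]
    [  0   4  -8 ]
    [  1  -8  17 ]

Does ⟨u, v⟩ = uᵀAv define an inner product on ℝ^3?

An LDLᵀ factorisation of A has diagonal entries 6, 4, 5/6.
Counting signs: 3 positive.
Hence Q is positive definite.
⟨·,·⟩ is an inner product exactly when A is positive definite.

yes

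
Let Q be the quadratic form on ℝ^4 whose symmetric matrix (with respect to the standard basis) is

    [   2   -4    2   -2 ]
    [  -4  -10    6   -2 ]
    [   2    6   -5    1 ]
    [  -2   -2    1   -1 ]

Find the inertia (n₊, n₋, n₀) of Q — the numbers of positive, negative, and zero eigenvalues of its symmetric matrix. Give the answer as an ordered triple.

Row-reducing A symmetrically gives the diagonal entries 2, -18, -13/9, -12/13.
So there are 1 positive, 3 negative pivots.

(1, 3, 0)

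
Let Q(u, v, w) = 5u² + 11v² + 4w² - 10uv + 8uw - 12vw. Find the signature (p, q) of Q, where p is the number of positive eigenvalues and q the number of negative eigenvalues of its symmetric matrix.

(3, 0)

The associated matrix is A = [[5, -5, 4], [-5, 11, -6], [4, -6, 4]].
Symmetric row and column elimination reduces A to a congruent diagonal form with pivots 5, 6, 2/15.
That gives 3 positive pivots.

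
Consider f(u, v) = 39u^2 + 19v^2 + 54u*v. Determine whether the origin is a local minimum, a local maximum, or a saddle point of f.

local minimum

The Hessian at the origin is H = [[78, 54], [54, 38]].
det H = 78·38 − (54)² = 48 > 0 and H[1,1] = 78 > 0, so H is positive definite.
Therefore the origin is a local minimum.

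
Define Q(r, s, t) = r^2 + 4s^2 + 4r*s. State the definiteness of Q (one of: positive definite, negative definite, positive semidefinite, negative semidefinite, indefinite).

The symmetric matrix is A = [[1, 2, 0], [2, 4, 0], [0, 0, 0]].
Applying the same elementary operations to the rows and columns of A produces a congruent diagonal matrix with entries 1, 0, 0.
Counting signs: 1 positive, 2 zero.
Hence Q is positive semidefinite.

positive semidefinite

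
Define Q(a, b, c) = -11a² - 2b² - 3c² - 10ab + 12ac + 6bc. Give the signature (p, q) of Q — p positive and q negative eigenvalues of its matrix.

(1, 1)

The symmetric matrix is A = [[-11, -5, 6], [-5, -2, 3], [6, 3, -3]].
Symmetric row and column elimination reduces A to a congruent diagonal form with pivots -11, 3/11, 0.
Counting signs: 1 positive, 1 negative, 1 zero.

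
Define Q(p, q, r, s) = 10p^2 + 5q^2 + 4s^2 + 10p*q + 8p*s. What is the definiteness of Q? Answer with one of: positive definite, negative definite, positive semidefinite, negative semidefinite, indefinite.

Write A = [[10, 5, 0, 4], [5, 5, 0, 0], [0, 0, 0, 0], [4, 0, 0, 4]].
Symmetric row and column elimination reduces A to a congruent diagonal form with pivots 10, 5/2, 0, 4/5.
That gives 3 positive, 1 zero pivots.
Hence Q is positive semidefinite.

positive semidefinite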